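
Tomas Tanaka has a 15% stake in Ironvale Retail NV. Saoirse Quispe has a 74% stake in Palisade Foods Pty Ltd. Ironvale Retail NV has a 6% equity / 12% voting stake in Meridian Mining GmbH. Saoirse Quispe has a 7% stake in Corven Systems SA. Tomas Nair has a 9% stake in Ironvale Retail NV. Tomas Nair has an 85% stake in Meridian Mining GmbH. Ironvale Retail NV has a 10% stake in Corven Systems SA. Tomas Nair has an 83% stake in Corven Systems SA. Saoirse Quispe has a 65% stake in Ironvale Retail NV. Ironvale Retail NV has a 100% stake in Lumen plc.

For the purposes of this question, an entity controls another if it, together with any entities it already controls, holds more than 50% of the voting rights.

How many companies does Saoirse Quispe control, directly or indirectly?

Saoirse holds 65% of Ironvale, so Saoirse controls Ironvale.
Saoirse holds 74% of Palisade, so Saoirse controls Palisade.
Ironvale holds 100% of Lumen, so Saoirse controls Lumen.
No other company's threshold is met.
Saoirse controls 3 companies.

3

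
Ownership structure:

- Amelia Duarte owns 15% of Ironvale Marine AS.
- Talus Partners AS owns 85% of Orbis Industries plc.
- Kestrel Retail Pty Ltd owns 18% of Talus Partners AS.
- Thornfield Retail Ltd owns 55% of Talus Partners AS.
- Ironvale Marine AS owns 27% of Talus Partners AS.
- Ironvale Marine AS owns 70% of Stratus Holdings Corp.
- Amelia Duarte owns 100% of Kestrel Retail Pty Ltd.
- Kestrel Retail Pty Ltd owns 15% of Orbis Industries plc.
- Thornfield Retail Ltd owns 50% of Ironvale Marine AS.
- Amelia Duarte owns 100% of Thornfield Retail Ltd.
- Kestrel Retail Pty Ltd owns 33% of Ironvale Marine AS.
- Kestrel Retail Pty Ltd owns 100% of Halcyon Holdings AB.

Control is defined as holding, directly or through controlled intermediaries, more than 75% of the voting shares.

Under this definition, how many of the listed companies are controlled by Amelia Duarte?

6

Amelia holds 100% of Thornfield, so Amelia controls Thornfield.
Amelia holds 100% of Kestrel, so Amelia controls Kestrel.
Kestrel and Amelia and Thornfield together hold 33% + 15% + 50% = 98% of Ironvale, so Amelia controls Ironvale.
Ironvale and Kestrel and Thornfield together hold 27% + 18% + 55% = 100% of Talus, so Amelia controls Talus.
Talus and Kestrel together hold 85% + 15% = 100% of Orbis, so Amelia controls Orbis.
Kestrel holds 100% of Halcyon, so Amelia controls Halcyon.
No other company's threshold is met.
Amelia controls 6 companies.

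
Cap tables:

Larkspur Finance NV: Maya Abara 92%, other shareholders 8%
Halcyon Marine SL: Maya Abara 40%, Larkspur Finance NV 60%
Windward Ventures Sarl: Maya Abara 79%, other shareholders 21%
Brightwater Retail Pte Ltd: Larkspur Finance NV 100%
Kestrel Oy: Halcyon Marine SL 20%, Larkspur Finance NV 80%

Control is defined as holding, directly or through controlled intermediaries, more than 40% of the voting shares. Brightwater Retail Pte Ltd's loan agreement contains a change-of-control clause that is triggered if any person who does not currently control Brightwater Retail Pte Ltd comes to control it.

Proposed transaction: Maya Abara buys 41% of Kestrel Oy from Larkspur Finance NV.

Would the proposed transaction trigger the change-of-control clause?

No

The purchase adds only to Maya's holdings (Larkspur's stake shrinks), so Maya is the only person who could newly come to control Brightwater.
Maya holds 92% of Larkspur, so Maya controls Larkspur.
Larkspur holds 100% of Brightwater, so Maya controls Brightwater.
So Maya already controls Brightwater before the transaction.
After the purchase, Maya holds 41% of Kestrel directly, and Larkspur's stake falls to 39%.
Maya controlled Brightwater already, so this is not a new person acquiring control; every other person's position is unchanged or reduced.
No new person acquires control, so the clause is not triggered.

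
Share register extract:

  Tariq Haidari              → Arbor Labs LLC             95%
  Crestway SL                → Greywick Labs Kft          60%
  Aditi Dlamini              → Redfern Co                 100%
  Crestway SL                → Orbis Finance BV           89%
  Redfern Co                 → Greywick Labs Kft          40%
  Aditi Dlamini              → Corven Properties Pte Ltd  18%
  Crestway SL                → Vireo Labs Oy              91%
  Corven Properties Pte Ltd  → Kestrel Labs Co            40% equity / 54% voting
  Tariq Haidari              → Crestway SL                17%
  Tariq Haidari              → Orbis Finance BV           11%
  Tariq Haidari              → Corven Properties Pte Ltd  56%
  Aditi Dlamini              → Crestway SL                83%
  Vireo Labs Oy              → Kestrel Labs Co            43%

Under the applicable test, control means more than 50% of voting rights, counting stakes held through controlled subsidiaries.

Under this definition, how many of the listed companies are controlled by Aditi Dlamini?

Aditi holds 83% of Crestway, so Aditi controls Crestway.
Aditi holds 100% of Redfern, so Aditi controls Redfern.
Crestway holds 89% of Orbis, so Aditi controls Orbis.
Crestway holds 91% of Vireo, so Aditi controls Vireo.
Crestway and Redfern together hold 60% + 40% = 100% of Greywick, so Aditi controls Greywick.
No other company's threshold is met.
Aditi controls 5 companies.

5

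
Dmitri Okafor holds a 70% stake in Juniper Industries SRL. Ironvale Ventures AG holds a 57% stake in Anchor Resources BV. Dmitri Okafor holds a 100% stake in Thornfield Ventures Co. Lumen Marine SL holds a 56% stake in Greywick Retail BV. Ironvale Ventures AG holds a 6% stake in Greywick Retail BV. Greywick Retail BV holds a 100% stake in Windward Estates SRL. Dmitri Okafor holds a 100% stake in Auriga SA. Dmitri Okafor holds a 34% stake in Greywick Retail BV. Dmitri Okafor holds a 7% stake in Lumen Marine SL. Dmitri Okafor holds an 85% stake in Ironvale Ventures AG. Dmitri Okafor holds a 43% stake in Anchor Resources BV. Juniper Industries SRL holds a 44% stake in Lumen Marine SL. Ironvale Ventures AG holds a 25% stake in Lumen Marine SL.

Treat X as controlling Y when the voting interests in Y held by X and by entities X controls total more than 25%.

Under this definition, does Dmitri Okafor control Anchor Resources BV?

Dmitri holds 85% of Ironvale, so Dmitri controls Ironvale.
Dmitri and Ironvale together hold 43% + 57% = 100% of Anchor, so Dmitri controls Anchor.

Yes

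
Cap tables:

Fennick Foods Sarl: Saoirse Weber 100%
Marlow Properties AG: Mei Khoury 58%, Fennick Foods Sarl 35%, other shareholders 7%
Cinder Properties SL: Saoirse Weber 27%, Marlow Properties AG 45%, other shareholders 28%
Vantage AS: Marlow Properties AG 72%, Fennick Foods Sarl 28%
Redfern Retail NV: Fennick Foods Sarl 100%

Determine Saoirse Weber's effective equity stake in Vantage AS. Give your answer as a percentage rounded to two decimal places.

Saoirse reaches Vantage along 2 paths.
Via Fennick → Marlow: 100% × 35% × 72% = 25.2%.
Via Fennick: 100% × 28% = 28%.
Total: 25.2% + 28% = 53.2%.
Rounded: 53.20%.

53.20%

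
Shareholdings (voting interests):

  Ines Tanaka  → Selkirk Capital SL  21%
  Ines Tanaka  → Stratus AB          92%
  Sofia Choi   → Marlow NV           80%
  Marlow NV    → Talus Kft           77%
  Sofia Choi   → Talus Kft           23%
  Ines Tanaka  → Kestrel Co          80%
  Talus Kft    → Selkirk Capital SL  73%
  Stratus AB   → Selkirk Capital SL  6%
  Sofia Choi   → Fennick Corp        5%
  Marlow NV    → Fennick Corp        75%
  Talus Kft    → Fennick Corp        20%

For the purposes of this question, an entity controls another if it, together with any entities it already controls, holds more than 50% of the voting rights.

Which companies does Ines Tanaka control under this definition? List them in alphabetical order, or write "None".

Kestrel Co, Stratus AB

Ines holds 80% of Kestrel, so Ines controls Kestrel.
Ines holds 92% of Stratus, so Ines controls Stratus.
No other company's threshold is met.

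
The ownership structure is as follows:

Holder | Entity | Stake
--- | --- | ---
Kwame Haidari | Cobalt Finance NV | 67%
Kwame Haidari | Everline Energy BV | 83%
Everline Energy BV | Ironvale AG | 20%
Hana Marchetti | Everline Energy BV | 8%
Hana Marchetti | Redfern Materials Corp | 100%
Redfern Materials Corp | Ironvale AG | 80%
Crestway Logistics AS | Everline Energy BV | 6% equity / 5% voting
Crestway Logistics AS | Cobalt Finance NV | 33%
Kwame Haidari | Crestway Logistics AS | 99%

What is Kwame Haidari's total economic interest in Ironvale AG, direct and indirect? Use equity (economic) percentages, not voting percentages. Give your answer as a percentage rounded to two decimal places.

Kwame reaches Ironvale along 2 paths.
Via Everline: 83% × 20% = 16.6%.
Via Crestway → Everline: 99% × 6% × 20% = 1.188%.
Total: 16.6% + 1.188% = 17.788%.
Rounded: 17.79%.

17.79%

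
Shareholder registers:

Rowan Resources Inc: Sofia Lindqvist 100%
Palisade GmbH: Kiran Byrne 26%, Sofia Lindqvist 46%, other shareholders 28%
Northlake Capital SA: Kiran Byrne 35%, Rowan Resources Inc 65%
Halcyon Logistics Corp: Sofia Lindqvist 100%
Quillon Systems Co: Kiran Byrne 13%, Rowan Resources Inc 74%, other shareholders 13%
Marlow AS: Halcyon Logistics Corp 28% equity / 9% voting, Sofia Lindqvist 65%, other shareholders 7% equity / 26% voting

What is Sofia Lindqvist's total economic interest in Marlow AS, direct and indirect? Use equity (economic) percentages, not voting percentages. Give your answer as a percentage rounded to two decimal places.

93.00%

Sofia reaches Marlow along 2 paths.
Via Halcyon: 100% × 28% = 28%.
Direct stake: 65% = 65%.
Total: 28% + 65% = 93%.
Rounded: 93.00%.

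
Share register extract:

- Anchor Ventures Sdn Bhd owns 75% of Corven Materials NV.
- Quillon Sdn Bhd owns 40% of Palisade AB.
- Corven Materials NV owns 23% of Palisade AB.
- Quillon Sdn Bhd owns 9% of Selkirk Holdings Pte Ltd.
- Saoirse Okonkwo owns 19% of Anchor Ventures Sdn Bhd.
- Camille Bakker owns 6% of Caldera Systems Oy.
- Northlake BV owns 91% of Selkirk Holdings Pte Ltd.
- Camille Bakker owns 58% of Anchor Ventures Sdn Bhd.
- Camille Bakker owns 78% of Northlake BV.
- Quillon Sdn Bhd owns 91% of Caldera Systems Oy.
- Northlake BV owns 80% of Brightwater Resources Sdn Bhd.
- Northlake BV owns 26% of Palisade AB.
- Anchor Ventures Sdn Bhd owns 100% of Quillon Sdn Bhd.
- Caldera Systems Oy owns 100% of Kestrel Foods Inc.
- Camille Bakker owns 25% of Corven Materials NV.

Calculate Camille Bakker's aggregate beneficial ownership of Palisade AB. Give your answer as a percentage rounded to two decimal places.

59.24%

Camille reaches Palisade along 4 paths.
Via Anchor → Quillon: 58% × 100% × 40% = 23.2%.
Via Northlake: 78% × 26% = 20.28%.
Via Corven: 25% × 23% = 5.75%.
Via Anchor → Corven: 58% × 75% × 23% = 10.005%.
Total: 23.2% + 20.28% + 5.75% + 10.005% = 59.235%.
Rounded: 59.24%.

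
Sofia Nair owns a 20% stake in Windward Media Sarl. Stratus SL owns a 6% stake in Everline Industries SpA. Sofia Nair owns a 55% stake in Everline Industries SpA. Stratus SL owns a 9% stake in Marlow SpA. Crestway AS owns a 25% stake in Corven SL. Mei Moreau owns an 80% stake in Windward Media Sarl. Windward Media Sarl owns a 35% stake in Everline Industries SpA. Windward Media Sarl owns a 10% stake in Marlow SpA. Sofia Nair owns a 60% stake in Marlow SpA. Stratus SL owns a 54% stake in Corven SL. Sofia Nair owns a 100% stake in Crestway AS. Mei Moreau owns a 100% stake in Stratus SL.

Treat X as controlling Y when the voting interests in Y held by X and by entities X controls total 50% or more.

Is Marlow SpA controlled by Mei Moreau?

Mei holds 100% of Stratus, so Mei controls Stratus.
Mei holds 80% of Windward, so Mei controls Windward.
Stratus holds 54% of Corven, so Mei controls Corven.
In Marlow, Mei's side holds only 9% + 10% = 19%, not ≥ 50%.
So Mei does not control Marlow.

No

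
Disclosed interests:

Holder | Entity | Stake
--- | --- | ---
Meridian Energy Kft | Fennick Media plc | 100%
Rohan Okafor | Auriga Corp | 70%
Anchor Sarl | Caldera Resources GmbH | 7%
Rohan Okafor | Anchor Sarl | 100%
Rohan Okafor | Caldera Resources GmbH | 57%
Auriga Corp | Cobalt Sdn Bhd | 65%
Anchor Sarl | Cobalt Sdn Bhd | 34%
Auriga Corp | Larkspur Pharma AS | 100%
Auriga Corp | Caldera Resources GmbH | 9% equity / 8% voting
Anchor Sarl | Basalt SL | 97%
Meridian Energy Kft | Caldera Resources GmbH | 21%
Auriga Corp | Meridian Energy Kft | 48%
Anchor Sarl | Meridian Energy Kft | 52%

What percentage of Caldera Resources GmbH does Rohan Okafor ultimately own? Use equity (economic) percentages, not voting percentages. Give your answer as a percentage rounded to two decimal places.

88.28%

Rohan reaches Caldera along 5 paths.
Via Auriga: 70% × 9% = 6.3%.
Direct stake: 57% = 57%.
Via Anchor: 100% × 7% = 7%.
Via Auriga → Meridian: 70% × 48% × 21% = 7.056%.
Via Anchor → Meridian: 100% × 52% × 21% = 10.92%.
Total: 6.3% + 57% + 7% + 7.056% + 10.92% = 88.276%.
Rounded: 88.28%.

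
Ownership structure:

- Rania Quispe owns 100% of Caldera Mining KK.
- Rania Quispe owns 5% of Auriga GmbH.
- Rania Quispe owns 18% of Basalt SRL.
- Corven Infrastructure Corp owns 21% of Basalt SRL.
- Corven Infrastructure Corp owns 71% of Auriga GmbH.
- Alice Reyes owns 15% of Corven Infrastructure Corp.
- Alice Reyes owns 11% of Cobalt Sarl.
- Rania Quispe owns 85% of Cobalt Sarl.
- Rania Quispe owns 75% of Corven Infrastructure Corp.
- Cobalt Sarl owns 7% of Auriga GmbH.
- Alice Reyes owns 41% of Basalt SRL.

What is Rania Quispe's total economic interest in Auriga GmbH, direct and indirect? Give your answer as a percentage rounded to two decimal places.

64.20%

Rania reaches Auriga along 3 paths.
Via Corven: 75% × 71% = 53.25%.
Via Cobalt: 85% × 7% = 5.95%.
Direct stake: 5% = 5%.
Total: 53.25% + 5.95% + 5% = 64.2%.
Rounded: 64.20%.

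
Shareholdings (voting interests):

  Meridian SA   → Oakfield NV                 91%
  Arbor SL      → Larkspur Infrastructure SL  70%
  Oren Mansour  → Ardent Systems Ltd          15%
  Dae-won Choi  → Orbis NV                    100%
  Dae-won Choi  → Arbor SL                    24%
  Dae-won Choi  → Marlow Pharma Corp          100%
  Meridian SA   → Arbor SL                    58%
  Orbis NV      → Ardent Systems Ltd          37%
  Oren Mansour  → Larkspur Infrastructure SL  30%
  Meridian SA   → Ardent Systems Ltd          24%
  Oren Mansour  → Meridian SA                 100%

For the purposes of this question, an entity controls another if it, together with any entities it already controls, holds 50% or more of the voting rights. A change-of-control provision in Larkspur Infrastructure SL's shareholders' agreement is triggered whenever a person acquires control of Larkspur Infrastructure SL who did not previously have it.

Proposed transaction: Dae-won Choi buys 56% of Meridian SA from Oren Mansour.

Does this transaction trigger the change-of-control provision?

The purchase adds only to Dae-won's holdings (Oren's stake shrinks), so Dae-won is the only person who could newly come to control Larkspur.
Dae-won holds 100% of Orbis, so Dae-won controls Orbis.
Dae-won holds 100% of Marlow, so Dae-won controls Marlow.
Neither Dae-won nor any entity Dae-won controls holds any voting interest in Larkspur.
So before the transaction, Dae-won does not control Larkspur.
After the purchase, Dae-won holds 56% of Meridian directly, and Oren's stake falls to 44%.
Dae-won holds 56% of Meridian, so Dae-won controls Meridian.
Dae-won and Meridian together hold 24% + 58% = 82% of Arbor, so Dae-won controls Arbor.
Arbor holds 70% of Larkspur, so Dae-won controls Larkspur.
Dae-won did not control Larkspur before and does after, so the clause is triggered.

Yes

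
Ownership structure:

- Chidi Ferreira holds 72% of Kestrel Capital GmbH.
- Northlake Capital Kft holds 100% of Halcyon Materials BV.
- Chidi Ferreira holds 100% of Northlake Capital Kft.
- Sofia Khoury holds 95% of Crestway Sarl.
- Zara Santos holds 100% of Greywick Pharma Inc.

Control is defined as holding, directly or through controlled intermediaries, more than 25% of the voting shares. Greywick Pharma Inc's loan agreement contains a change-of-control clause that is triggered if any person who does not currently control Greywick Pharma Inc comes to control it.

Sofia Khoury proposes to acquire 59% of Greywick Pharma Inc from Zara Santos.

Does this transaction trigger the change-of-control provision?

The purchase adds only to Sofia's holdings (Zara's stake shrinks), so Sofia is the only person who could newly come to control Greywick.
Sofia holds 95% of Crestway, so Sofia controls Crestway.
Neither Sofia nor any entity Sofia controls holds any voting interest in Greywick.
So before the transaction, Sofia does not control Greywick.
After the purchase, Sofia holds 59% of Greywick directly, and Zara's stake falls to 41%.
Sofia holds 59% of Greywick, so Sofia controls Greywick.
Sofia did not control Greywick before and does after, so the clause is triggered.

Yes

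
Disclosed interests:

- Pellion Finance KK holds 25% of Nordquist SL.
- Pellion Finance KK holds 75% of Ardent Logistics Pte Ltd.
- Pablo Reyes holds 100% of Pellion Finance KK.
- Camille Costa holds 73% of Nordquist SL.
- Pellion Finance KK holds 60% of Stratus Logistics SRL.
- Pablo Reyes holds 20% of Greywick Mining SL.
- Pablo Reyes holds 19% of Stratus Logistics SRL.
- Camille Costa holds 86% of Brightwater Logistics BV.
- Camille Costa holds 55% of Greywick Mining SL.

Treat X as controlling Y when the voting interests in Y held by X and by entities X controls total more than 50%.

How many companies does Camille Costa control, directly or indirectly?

Camille holds 55% of Greywick, so Camille controls Greywick.
Camille holds 86% of Brightwater, so Camille controls Brightwater.
Camille holds 73% of Nordquist, so Camille controls Nordquist.
No other company's threshold is met.
Camille controls 3 companies.

3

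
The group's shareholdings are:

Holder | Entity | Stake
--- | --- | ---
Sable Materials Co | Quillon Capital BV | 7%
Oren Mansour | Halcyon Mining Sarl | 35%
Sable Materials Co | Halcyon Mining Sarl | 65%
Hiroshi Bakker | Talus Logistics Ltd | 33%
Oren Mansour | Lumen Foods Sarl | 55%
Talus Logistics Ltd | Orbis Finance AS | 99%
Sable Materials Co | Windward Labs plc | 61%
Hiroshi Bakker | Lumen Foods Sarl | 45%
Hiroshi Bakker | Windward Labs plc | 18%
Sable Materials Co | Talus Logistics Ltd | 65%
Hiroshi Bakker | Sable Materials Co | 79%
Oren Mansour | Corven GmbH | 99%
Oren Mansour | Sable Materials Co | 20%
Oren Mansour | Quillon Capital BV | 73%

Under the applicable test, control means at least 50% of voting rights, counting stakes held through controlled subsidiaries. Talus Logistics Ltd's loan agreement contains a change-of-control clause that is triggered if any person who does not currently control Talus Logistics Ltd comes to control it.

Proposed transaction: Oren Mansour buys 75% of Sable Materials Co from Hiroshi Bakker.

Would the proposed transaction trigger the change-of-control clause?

Yes

The purchase adds only to Oren's holdings (Hiroshi's stake shrinks), so Oren is the only person who could newly come to control Talus.
Oren holds 55% of Lumen, so Oren controls Lumen.
Oren holds 99% of Corven, so Oren controls Corven.
Oren holds 73% of Quillon, so Oren controls Quillon.
Neither Oren nor any entity Oren controls holds any voting interest in Talus.
So before the transaction, Oren does not control Talus.
After the purchase, Oren's direct stake in Sable rises to 20% + 75% = 95%, and Hiroshi's stake falls to 4%.
Oren holds 95% of Sable, so Oren controls Sable.
Sable holds 65% of Talus, so Oren controls Talus.
Oren did not control Talus before and does after, so the clause is triggered.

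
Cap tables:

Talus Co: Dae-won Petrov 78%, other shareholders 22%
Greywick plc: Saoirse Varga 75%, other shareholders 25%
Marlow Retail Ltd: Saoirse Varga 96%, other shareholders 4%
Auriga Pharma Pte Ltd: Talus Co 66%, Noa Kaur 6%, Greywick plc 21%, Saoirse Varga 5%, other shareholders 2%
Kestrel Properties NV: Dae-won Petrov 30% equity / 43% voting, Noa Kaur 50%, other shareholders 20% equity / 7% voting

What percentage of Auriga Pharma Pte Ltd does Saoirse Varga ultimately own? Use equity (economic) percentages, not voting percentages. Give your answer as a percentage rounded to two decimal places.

20.75%

Saoirse reaches Auriga along 2 paths.
Via Greywick: 75% × 21% = 15.75%.
Direct stake: 5% = 5%.
Total: 15.75% + 5% = 20.75%.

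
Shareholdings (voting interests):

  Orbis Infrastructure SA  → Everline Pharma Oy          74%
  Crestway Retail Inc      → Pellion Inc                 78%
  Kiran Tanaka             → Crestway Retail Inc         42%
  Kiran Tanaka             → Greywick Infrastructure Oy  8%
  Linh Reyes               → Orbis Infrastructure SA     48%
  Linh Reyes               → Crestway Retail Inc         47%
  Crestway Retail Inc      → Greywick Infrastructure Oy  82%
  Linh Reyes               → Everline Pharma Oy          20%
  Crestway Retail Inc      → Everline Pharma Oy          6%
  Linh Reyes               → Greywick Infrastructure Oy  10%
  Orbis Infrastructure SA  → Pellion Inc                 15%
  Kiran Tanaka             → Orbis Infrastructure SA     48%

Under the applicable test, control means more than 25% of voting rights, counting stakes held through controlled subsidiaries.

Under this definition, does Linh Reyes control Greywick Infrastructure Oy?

Linh holds 47% of Crestway, so Linh controls Crestway.
Linh and Crestway together hold 10% + 82% = 92% of Greywick, so Linh controls Greywick.

Yes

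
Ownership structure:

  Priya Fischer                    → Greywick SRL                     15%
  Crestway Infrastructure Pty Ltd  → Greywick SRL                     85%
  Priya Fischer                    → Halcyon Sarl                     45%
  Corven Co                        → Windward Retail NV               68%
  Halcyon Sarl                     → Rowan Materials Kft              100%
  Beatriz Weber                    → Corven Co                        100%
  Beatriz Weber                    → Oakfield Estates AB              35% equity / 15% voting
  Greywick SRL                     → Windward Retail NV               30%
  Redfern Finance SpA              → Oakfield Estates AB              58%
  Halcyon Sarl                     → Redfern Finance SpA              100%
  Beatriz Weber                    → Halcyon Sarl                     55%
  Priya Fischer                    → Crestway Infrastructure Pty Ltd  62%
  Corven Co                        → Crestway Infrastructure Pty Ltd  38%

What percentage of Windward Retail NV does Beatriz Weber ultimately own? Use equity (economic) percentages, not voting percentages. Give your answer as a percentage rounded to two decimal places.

77.69%

Beatriz reaches Windward along 2 paths.
Via Corven: 100% × 68% = 68%.
Via Corven → Crestway → Greywick: 100% × 38% × 85% × 30% = 9.69%.
Total: 68% + 9.69% = 77.69%.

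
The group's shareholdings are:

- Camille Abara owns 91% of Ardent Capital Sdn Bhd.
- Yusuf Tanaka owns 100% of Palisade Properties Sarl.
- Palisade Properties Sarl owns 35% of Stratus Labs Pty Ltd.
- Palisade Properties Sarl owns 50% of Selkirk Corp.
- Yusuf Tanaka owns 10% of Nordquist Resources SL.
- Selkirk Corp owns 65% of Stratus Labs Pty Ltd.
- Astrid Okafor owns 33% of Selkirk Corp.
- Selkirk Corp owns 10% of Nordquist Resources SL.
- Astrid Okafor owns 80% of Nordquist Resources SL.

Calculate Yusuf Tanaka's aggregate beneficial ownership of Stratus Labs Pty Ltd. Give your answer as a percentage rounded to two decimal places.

67.50%

Yusuf reaches Stratus along 2 paths.
Via Palisade → Selkirk: 100% × 50% × 65% = 32.5%.
Via Palisade: 100% × 35% = 35%.
Total: 32.5% + 35% = 67.5%.
Rounded: 67.50%.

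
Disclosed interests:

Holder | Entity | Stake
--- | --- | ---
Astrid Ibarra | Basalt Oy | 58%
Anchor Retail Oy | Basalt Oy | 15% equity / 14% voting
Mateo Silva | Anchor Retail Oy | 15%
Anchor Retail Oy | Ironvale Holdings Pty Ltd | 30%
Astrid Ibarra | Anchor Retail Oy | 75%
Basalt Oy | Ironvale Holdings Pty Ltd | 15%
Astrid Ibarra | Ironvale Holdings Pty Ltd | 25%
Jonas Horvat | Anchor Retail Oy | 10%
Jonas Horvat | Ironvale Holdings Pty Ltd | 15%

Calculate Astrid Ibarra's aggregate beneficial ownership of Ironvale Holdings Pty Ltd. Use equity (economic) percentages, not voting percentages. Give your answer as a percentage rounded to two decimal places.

57.89%

Astrid reaches Ironvale along 4 paths.
Direct stake: 25% = 25%.
Via Anchor → Basalt: 75% × 15% × 15% = 1.6875%.
Via Basalt: 58% × 15% = 8.7%.
Via Anchor: 75% × 30% = 22.5%.
Total: 25% + 1.6875% + 8.7% + 22.5% = 57.8875%.
Rounded: 57.89%.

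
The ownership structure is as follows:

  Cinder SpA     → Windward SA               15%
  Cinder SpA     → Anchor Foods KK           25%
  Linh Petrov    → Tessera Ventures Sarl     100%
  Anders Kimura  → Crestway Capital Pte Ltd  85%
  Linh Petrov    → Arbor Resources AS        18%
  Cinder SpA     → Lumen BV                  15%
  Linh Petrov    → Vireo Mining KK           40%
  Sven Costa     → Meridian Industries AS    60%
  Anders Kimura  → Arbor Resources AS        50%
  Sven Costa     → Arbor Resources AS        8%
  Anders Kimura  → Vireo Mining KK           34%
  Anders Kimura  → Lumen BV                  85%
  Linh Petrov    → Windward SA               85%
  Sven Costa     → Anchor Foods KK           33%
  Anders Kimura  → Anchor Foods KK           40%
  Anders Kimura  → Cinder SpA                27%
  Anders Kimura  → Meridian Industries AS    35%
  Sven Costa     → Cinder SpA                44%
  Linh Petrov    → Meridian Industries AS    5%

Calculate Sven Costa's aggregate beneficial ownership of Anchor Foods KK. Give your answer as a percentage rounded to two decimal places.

Sven reaches Anchor along 2 paths.
Via Cinder: 44% × 25% = 11%.
Direct stake: 33% = 33%.
Total: 11% + 33% = 44%.
Rounded: 44.00%.

44.00%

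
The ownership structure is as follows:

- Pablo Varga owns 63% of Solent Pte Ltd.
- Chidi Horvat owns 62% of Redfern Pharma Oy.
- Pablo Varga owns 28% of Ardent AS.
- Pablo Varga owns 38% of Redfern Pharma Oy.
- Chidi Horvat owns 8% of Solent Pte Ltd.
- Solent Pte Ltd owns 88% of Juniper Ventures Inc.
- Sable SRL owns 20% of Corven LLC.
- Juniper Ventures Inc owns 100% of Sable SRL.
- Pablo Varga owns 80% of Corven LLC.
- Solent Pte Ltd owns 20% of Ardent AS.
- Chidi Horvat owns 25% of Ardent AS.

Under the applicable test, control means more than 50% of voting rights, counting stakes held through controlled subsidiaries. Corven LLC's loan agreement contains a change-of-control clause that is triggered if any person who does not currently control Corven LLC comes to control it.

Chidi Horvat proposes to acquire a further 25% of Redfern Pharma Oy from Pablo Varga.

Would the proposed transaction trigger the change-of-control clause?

No

The purchase adds only to Chidi's holdings (Pablo's stake shrinks), so Chidi is the only person who could newly come to control Corven.
Chidi holds 62% of Redfern, so Chidi controls Redfern.
Neither Chidi nor any entity Chidi controls holds any voting interest in Corven.
So before the transaction, Chidi does not control Corven.
After the purchase, Chidi's direct stake in Redfern rises to 62% + 25% = 87%, and Pablo's stake falls to 13%.
Chidi holds 87% of Redfern, so Chidi controls Redfern.
After the transaction, neither Chidi nor any entity Chidi controls holds a voting interest in Corven, so Chidi still does not control it.
No new person acquires control, so the clause is not triggered.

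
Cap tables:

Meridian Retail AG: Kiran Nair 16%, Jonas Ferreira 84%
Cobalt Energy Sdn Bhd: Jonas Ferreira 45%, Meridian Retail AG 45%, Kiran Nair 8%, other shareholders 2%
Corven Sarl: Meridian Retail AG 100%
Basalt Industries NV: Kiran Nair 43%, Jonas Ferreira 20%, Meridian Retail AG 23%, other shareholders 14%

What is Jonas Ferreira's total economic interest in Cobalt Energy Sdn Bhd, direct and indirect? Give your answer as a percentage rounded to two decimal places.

Jonas reaches Cobalt along 2 paths.
Direct stake: 45% = 45%.
Via Meridian: 84% × 45% = 37.8%.
Total: 45% + 37.8% = 82.8%.
Rounded: 82.80%.

82.80%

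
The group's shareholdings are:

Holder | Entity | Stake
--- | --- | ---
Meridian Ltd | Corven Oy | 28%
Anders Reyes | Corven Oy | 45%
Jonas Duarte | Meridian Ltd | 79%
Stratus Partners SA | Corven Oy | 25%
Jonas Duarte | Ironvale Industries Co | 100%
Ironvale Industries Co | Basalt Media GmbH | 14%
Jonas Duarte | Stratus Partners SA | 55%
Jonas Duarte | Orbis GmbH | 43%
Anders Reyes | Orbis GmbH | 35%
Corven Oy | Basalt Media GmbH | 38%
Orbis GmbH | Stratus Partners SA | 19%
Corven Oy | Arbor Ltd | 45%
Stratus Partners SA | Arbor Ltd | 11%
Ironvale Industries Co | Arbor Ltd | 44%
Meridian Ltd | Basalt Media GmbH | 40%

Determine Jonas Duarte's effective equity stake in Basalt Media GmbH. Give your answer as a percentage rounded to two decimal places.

60.01%

Jonas reaches Basalt along 5 paths.
Via Meridian → Corven: 79% × 28% × 38% = 8.4056%.
Via Stratus → Corven: 55% × 25% × 38% = 5.225%.
Via Orbis → Stratus → Corven: 43% × 19% × 25% × 38% = 0.77615%.
Via Ironvale: 100% × 14% = 14%.
Via Meridian: 79% × 40% = 31.6%.
Total: 8.4056% + 5.225% + 0.77615% + 14% + 31.6% = 60.00675%.
Rounded: 60.01%.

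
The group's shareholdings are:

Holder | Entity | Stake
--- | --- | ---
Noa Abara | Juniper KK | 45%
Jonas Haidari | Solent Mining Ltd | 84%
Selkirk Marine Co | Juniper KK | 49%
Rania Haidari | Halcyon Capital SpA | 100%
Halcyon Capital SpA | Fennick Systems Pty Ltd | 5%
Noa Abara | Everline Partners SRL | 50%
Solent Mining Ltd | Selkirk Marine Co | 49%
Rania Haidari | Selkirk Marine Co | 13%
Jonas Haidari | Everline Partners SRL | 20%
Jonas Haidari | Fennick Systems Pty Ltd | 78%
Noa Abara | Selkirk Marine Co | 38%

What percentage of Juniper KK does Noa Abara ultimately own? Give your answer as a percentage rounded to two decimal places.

Noa reaches Juniper along 2 paths.
Via Selkirk: 38% × 49% = 18.62%.
Direct stake: 45% = 45%.
Total: 18.62% + 45% = 63.62%.

63.62%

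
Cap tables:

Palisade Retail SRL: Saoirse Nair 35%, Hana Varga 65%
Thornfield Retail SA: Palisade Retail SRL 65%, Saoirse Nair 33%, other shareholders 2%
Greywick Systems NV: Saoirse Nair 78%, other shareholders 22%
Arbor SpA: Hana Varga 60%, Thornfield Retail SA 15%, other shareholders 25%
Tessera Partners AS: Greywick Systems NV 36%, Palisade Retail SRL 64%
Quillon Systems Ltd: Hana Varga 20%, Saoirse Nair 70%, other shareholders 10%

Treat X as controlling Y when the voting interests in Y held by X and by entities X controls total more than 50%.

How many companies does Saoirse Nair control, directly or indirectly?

2

Saoirse holds 78% of Greywick, so Saoirse controls Greywick.
Saoirse holds 70% of Quillon, so Saoirse controls Quillon.
No other company's threshold is met.
Saoirse controls 2 companies.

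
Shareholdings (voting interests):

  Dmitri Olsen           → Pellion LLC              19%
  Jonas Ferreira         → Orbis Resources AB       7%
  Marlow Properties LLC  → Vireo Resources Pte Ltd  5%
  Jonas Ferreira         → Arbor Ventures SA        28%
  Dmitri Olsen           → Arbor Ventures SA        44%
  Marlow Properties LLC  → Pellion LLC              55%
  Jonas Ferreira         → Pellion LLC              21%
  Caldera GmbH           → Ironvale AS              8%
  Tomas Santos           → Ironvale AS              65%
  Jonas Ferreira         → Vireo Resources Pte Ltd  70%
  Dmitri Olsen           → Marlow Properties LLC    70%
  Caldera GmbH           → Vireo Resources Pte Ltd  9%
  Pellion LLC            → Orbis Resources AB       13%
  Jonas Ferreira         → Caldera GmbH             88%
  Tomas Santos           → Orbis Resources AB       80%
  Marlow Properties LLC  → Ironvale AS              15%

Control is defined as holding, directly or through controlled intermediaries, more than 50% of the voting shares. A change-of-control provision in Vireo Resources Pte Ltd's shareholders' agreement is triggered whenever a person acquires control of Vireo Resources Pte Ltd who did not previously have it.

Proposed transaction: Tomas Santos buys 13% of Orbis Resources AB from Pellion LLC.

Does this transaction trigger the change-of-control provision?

The purchase adds only to Tomas's holdings (Pellion's stake shrinks), so Tomas is the only person who could newly come to control Vireo.
Tomas holds 80% of Orbis, so Tomas controls Orbis.
Tomas holds 65% of Ironvale, so Tomas controls Ironvale.
Neither Tomas nor any entity Tomas controls holds any voting interest in Vireo.
So before the transaction, Tomas does not control Vireo.
After the purchase, Tomas's direct stake in Orbis rises to 80% + 13% = 93%, and Pellion's stake falls to 0%.
Tomas holds 93% of Orbis, so Tomas controls Orbis.
After the transaction, neither Tomas nor any entity Tomas controls holds a voting interest in Vireo, so Tomas still does not control it.
No new person acquires control, so the clause is not triggered.

No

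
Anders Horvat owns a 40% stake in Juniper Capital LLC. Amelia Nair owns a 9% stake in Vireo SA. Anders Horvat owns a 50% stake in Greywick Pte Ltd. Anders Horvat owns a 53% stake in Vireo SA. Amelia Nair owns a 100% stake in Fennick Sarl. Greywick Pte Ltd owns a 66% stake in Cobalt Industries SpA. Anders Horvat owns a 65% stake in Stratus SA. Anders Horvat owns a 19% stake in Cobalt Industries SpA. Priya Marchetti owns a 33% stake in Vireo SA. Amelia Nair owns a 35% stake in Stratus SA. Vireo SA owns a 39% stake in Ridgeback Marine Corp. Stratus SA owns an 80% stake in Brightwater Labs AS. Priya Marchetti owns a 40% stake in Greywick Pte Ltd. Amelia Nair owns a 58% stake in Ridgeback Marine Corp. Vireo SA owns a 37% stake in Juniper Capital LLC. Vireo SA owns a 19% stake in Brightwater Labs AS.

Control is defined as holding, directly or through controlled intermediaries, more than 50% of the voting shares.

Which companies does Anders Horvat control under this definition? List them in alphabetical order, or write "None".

Anders holds 53% of Vireo, so Anders controls Vireo.
Anders and Vireo together hold 40% + 37% = 77% of Juniper, so Anders controls Juniper.
Anders holds 65% of Stratus, so Anders controls Stratus.
Vireo and Stratus together hold 19% + 80% = 99% of Brightwater, so Anders controls Brightwater.
No other company's threshold is met.

Brightwater Labs AS, Juniper Capital LLC, Stratus SA, Vireo SA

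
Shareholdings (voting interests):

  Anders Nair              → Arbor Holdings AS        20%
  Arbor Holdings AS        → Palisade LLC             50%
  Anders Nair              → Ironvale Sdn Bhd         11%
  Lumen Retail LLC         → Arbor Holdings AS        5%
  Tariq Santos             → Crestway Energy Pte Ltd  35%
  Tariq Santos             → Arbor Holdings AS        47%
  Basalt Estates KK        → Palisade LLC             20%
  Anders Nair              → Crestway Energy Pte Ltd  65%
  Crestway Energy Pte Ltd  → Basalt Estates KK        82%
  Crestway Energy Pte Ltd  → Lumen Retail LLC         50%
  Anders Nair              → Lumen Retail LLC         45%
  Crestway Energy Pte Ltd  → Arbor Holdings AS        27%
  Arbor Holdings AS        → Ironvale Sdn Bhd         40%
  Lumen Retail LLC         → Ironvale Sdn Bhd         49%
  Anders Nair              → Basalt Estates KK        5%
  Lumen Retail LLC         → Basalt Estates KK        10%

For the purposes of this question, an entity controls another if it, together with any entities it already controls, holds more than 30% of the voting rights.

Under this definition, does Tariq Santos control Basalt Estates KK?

Yes

Tariq holds 35% of Crestway, so Tariq controls Crestway.
Crestway holds 50% of Lumen, so Tariq controls Lumen.
Crestway and Lumen together hold 82% + 10% = 92% of Basalt, so Tariq controls Basalt.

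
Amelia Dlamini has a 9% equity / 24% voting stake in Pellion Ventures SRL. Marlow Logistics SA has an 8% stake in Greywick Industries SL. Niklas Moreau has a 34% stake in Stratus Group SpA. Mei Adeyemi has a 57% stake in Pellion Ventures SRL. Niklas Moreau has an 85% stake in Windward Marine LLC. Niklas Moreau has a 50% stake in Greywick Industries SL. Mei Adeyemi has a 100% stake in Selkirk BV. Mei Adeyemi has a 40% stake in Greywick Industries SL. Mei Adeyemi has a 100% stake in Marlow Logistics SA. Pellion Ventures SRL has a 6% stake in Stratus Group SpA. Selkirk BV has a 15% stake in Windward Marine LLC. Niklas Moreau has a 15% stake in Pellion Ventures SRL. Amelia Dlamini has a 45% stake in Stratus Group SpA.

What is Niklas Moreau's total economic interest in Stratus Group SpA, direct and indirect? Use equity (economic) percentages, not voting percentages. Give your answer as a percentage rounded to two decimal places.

34.90%

Niklas reaches Stratus along 2 paths.
Direct stake: 34% = 34%.
Via Pellion: 15% × 6% = 0.9%.
Total: 34% + 0.9% = 34.9%.
Rounded: 34.90%.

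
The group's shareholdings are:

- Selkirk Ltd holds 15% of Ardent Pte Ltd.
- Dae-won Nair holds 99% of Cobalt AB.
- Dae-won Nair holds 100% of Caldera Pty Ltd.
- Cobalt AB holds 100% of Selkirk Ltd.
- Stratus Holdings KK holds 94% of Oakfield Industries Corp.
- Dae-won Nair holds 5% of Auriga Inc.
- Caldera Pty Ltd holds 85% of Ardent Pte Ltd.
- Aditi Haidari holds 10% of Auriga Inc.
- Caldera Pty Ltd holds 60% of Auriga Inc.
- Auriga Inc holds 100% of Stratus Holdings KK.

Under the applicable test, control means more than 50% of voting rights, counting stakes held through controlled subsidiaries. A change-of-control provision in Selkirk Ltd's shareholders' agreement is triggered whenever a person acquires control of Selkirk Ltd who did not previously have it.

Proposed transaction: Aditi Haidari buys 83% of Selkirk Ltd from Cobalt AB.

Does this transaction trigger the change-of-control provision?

The purchase adds only to Aditi's holdings (Cobalt's stake shrinks), so Aditi is the only person who could newly come to control Selkirk.
Aditi's largest direct stake is 10% in Auriga, which does not meet the threshold, so Aditi controls no company.
Neither Aditi nor any entity Aditi controls holds any voting interest in Selkirk.
So before the transaction, Aditi does not control Selkirk.
After the purchase, Aditi holds 83% of Selkirk directly, and Cobalt's stake falls to 17%.
Aditi holds 83% of Selkirk, so Aditi controls Selkirk.
Aditi did not control Selkirk before and does after, so the clause is triggered.

Yes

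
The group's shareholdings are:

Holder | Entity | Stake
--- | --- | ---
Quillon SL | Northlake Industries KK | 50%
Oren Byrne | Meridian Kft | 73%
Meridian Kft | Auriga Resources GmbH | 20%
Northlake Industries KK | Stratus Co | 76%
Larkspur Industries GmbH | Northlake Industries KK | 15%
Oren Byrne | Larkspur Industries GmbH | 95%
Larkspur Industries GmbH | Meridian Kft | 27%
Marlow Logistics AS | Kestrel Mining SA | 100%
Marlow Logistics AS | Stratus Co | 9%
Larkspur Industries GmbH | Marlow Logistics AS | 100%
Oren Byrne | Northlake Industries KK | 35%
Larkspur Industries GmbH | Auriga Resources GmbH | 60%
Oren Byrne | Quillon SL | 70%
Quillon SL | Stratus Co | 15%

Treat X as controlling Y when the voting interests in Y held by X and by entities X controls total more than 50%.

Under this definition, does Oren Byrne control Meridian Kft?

Yes

Oren holds 95% of Larkspur, so Oren controls Larkspur.
Larkspur and Oren together hold 27% + 73% = 100% of Meridian, so Oren controls Meridian.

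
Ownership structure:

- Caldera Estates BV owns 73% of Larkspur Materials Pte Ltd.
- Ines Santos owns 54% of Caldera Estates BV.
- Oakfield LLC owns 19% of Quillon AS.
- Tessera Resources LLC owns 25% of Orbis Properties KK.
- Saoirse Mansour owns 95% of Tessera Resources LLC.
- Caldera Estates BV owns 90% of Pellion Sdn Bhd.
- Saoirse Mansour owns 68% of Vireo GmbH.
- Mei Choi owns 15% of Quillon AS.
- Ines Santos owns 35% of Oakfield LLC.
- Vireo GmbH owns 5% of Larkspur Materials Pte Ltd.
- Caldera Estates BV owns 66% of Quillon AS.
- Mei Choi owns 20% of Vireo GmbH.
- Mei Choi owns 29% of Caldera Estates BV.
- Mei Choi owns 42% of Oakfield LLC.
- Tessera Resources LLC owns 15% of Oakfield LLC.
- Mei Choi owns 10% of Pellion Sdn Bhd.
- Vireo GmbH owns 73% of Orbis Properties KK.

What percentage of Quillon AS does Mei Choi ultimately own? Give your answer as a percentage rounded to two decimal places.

Mei reaches Quillon along 3 paths.
Direct stake: 15% = 15%.
Via Oakfield: 42% × 19% = 7.98%.
Via Caldera: 29% × 66% = 19.14%.
Total: 15% + 7.98% + 19.14% = 42.12%.

42.12%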